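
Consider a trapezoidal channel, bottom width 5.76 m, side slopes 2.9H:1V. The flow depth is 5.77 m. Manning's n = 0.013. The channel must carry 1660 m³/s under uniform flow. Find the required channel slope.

S = 0.00598

With bottom width b = 5.76 m and side slope z = 2.9: A = (b + zy)y = (5.76 + 2.9×5.77)×5.77 = 129.8 m²; P = b + 2y√(1+z²) = 5.76 + 2×5.77×3.068 = 41.16 m.
Hydraulic radius R = A/P = 129.8/41.16 = 3.153 m.
From Manning's equation, S = [nQ / (1 A R^(2/3))]² = [0.013 × 1660 / (1 × 129.8 × 3.153^(2/3))]² = 0.00598.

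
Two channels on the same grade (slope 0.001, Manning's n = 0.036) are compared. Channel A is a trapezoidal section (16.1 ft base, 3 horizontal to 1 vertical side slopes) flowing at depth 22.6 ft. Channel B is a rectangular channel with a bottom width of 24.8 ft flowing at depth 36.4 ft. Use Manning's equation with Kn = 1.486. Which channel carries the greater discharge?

channel A

Channel A: With bottom width b = 16.1 ft and side slope z = 3: A = (b + zy)y = (16.1 + 3×22.6)×22.6 = 1896 ft²; P = b + 2y√(1+z²) = 16.1 + 2×22.6×3.162 = 159 ft. Hydraulic radius R = A/P = 1896/159 = 11.92 ft. Q_A = (1.486/0.036)·1896·11.92^(2/3)·√0.001 = 12920 ft³/s.
Channel B: Flow area A = b·y = 24.8 × 36.4 = 902.7 ft². Wetted perimeter P = b + 2y = 24.8 + 2×36.4 = 97.6 ft. Hydraulic radius R = A/P = 902.7/97.6 = 9.249 ft. Q_B = (1.486/0.036)·902.7·9.249^(2/3)·√0.001 = 5192 ft³/s.
Q_A = 12920 ft³/s vs Q_B = 5192 ft³/s, so channel A carries more.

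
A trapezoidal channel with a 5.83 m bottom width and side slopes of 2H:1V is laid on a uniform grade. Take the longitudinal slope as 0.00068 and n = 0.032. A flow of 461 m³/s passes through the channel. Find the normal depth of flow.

Manning's equation rearranged: A R^(2/3) = nQ / (1·√S) = 0.032 × 461 / (√0.00068) = 565.7.
At y = 7.34 m: A R^(2/3) = 372.6 — too small.
At y = 10.7 m: A R^(2/3) = 899.8 — too large.
At y = 8.79 m: A R^(2/3) = 565.7 — close enough.

y_n = 8.79 m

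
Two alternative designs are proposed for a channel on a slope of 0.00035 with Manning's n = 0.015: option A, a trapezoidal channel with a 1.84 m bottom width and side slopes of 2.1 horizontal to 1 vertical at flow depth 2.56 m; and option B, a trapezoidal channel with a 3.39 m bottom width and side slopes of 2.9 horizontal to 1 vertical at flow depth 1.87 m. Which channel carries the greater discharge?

Channel A: With bottom width b = 1.84 m and side slope z = 2.1: A = (b + zy)y = (1.84 + 2.1×2.56)×2.56 = 18.47 m²; P = b + 2y√(1+z²) = 1.84 + 2×2.56×2.326 = 13.75 m. Hydraulic radius R = A/P = 18.47/13.75 = 1.344 m. Q_A = (1/0.015)·18.47·1.344^(2/3)·√0.00035 = 28.05 m³/s.
Channel B: With bottom width b = 3.39 m and side slope z = 2.9: A = (b + zy)y = (3.39 + 2.9×1.87)×1.87 = 16.48 m²; P = b + 2y√(1+z²) = 3.39 + 2×1.87×3.068 = 14.86 m. Hydraulic radius R = A/P = 16.48/14.86 = 1.109 m. Q_B = (1/0.015)·16.48·1.109^(2/3)·√0.00035 = 22.02 m³/s.
Q_A = 28.05 m³/s vs Q_B = 22.02 m³/s, so channel A carries more.

channel A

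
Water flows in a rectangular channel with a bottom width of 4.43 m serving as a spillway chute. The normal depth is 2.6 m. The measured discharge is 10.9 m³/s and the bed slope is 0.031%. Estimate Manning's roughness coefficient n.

Flow area A = b·y = 4.43 × 2.6 = 11.52 m². Wetted perimeter P = b + 2y = 4.43 + 2×2.6 = 9.63 m.
Hydraulic radius R = A/P = 11.52/9.63 = 1.196 m.
Rearranging Manning's equation: n = (1/Q) A R^(2/3) S^(1/2) = (1/10.9) × 11.52 × 1.196^(2/3) × √0.00031 = 0.021.

n = 0.021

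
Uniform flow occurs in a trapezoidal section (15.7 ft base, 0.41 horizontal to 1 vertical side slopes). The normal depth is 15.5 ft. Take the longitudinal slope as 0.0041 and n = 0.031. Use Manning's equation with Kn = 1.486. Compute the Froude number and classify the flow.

With bottom width b = 15.7 ft and side slope z = 0.41: A = (b + zy)y = (15.7 + 0.41×15.5)×15.5 = 341.9 ft²; P = b + 2y√(1+z²) = 15.7 + 2×15.5×1.081 = 49.2 ft.
Hydraulic radius R = A/P = 341.9/49.2 = 6.948 ft.
V = (1.486/n) R^(2/3) √S = (1.486/0.031) × 6.948^(2/3) × √0.0041 = 11.18 ft/s. Hydraulic depth D_h = A/T = 341.9/28.41 = 12.03 ft.
Froude number Fr = V/√(g·D_h) = 11.18/√(32.2×12.03) = 0.568, which is less than 1, so the flow is subcritical.

subcritical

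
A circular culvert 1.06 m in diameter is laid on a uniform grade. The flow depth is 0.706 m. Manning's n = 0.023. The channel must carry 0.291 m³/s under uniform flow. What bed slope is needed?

For a circular section of diameter D = 1.06 m at depth y = 0.706 m, the central angle is θ = 2 arccos(1 − 2y/D) = 3.819 rad. Then A = (D²/8)(θ − sin θ) = 0.6243 m² and P = Dθ/2 = 2.024 m.
Hydraulic radius R = A/P = 0.6243/2.024 = 0.3085 m.
From Manning's equation, S = [nQ / (1 A R^(2/3))]² = [0.023 × 0.291 / (1 × 0.6243 × 0.3085^(2/3))]² = 0.000551.

S = 0.000551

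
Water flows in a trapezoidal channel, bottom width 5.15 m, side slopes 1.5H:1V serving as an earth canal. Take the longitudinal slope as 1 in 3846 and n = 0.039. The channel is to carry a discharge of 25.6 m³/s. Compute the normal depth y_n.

Manning's equation rearranged: A R^(2/3) = nQ / (1·√S) = 0.039 × 25.6 / (√0.00026) = 61.92.
Try y = 2.99 m: A R^(2/3) = 42.76 — too small.
Try y = 4.02 m: A R^(2/3) = 78.03 — too large.
Try y = 3.59 m: A R^(2/3) = 61.83 — ≈ 61.92.

y_n = 3.59 m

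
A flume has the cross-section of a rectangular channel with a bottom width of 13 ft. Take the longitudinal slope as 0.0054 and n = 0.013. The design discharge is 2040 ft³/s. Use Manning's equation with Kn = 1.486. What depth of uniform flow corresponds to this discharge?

Manning's equation rearranged: A R^(2/3) = nQ / (1.486·√S) = 0.013 × 2040 / (1.486 × √0.0054) = 242.9.
Try y = 10.2 ft: A R^(2/3) = 332.5 — high.
Try y = 7.98 ft: A R^(2/3) = 242.9 — ≈ 242.9.

y_n = 7.98 ft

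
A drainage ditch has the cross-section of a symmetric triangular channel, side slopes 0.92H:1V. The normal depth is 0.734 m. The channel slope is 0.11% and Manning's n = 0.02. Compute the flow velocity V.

For a triangular section with side slope z = 0.92: A = zy² = 0.92×0.734² = 0.4957 m²; P = 2y√(1+z²) = 2×0.734×1.359 = 1.995 m.
Hydraulic radius R = A/P = 0.4957/1.995 = 0.2485 m.
From Manning's equation, V = (1/n) R^(2/3) S^(1/2) = (1/0.02) × 0.2485^(2/3) × 0.0011^(1/2) = 0.655 m/s.

V = 0.655 m/s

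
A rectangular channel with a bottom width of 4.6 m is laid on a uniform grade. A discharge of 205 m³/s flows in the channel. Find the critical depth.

For a rectangular channel, critical depth y_c = (q²/g)^(1/3) where q = Q/b = 205/4.6 = 44.57 m²/s.
So y_c = (44.57²/9.81)^(1/3) = 5.87 m.

y_c = 5.87 m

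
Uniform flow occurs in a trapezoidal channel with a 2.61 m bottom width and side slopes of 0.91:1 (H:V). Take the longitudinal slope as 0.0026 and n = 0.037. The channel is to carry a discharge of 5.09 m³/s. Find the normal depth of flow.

y_n = 1.2 m

Manning's equation rearranged: A R^(2/3) = nQ / (1·√S) = 0.037 × 5.09 / (√0.0026) = 3.693.
Try y = 1.41 m: A R^(2/3) = 4.944 — high.
Try y = 1.2 m: A R^(2/3) = 3.696 — close enough.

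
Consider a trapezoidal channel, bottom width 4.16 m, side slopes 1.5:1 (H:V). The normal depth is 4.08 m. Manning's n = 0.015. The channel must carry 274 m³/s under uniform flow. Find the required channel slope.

With bottom width b = 4.16 m and side slope z = 1.5: A = (b + zy)y = (4.16 + 1.5×4.08)×4.08 = 41.94 m²; P = b + 2y√(1+z²) = 4.16 + 2×4.08×1.803 = 18.87 m.
Hydraulic radius R = A/P = 41.94/18.87 = 2.223 m.
From Manning's equation, S = [nQ / (1 A R^(2/3))]² = [0.015 × 274 / (1 × 41.94 × 2.223^(2/3))]² = 0.00331.

S = 0.00331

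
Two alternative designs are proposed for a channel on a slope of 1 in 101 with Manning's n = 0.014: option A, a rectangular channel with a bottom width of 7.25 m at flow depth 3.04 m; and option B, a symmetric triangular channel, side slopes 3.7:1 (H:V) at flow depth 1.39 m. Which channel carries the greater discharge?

Channel A: Flow area A = b·y = 7.25 × 3.04 = 22.04 m². Wetted perimeter P = b + 2y = 7.25 + 2×3.04 = 13.33 m. Hydraulic radius R = A/P = 22.04/13.33 = 1.653 m. Q_A = (1/0.014)·22.04·1.653^(2/3)·√0.009901 = 219 m³/s.
Channel B: For a triangular section with side slope z = 3.7: A = zy² = 3.7×1.39² = 7.149 m²; P = 2y√(1+z²) = 2×1.39×3.833 = 10.66 m. Hydraulic radius R = A/P = 7.149/10.66 = 0.6709 m. Q_B = (1/0.014)·7.149·0.6709^(2/3)·√0.009901 = 38.94 m³/s.
Q_A = 219 m³/s vs Q_B = 38.94 m³/s, so channel A carries more.

channel A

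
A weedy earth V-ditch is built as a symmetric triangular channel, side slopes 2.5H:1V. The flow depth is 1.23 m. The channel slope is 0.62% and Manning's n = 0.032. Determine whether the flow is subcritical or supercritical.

subcritical

For a triangular section with side slope z = 2.5: A = zy² = 2.5×1.23² = 3.782 m²; P = 2y√(1+z²) = 2×1.23×2.693 = 6.624 m.
Hydraulic radius R = A/P = 3.782/6.624 = 0.571 m.
V = (1/n) R^(2/3) √S = (1/0.032) × 0.571^(2/3) × √0.0062 = 1.694 m/s. Hydraulic depth D_h = A/T = 3.782/6.15 = 0.615 m.
Froude number Fr = V/√(g·D_h) = 1.694/√(9.81×0.615) = 0.69, which is less than 1, so the flow is subcritical.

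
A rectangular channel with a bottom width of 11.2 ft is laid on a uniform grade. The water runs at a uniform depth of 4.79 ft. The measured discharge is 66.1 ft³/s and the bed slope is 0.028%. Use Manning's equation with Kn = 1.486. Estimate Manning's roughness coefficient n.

n = 0.038

Flow area A = b·y = 11.2 × 4.79 = 53.65 ft². Wetted perimeter P = b + 2y = 11.2 + 2×4.79 = 20.78 ft.
Hydraulic radius R = A/P = 53.65/20.78 = 2.582 ft.
Rearranging Manning's equation: n = (1.486/Q) A R^(2/3) S^(1/2) = (1.486/66.1) × 53.65 × 2.582^(2/3) × √0.00028 = 0.038.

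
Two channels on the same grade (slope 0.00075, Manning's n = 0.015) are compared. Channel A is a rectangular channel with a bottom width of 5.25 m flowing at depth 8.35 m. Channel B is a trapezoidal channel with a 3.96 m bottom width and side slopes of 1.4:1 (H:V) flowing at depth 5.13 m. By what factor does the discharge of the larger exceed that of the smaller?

1.57

Channel A: Flow area A = b·y = 5.25 × 8.35 = 43.84 m². Wetted perimeter P = b + 2y = 5.25 + 2×8.35 = 21.95 m. Hydraulic radius R = A/P = 43.84/21.95 = 1.997 m. Q_A = (1/0.015)·43.84·1.997^(2/3)·√0.00075 = 126.9 m³/s.
Channel B: With bottom width b = 3.96 m and side slope z = 1.4: A = (b + zy)y = (3.96 + 1.4×5.13)×5.13 = 57.16 m²; P = b + 2y√(1+z²) = 3.96 + 2×5.13×1.72 = 21.61 m. Hydraulic radius R = A/P = 57.16/21.61 = 2.645 m. Q_B = (1/0.015)·57.16·2.645^(2/3)·√0.00075 = 199.6 m³/s.
The larger discharge is 199.6 m³/s and the smaller is 126.9 m³/s; the ratio is 1.57.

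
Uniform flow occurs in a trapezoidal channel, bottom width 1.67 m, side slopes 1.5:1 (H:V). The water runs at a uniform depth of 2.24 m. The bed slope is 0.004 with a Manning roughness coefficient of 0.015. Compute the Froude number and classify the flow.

supercritical

With bottom width b = 1.67 m and side slope z = 1.5: A = (b + zy)y = (1.67 + 1.5×2.24)×2.24 = 11.27 m²; P = b + 2y√(1+z²) = 1.67 + 2×2.24×1.803 = 9.746 m.
Hydraulic radius R = A/P = 11.27/9.746 = 1.156 m.
V = (1/n) R^(2/3) √S = (1/0.015) × 1.156^(2/3) × √0.004 = 4.644 m/s. Hydraulic depth D_h = A/T = 11.27/8.39 = 1.343 m.
Froude number Fr = V/√(g·D_h) = 4.644/√(9.81×1.343) = 1.28, which is greater than 1, so the flow is supercritical.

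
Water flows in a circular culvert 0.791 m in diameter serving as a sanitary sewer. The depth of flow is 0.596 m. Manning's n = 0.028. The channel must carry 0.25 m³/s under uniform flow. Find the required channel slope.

For a circular section of diameter D = 0.791 m at depth y = 0.596 m, the central angle is θ = 2 arccos(1 − 2y/D) = 4.205 rad. Then A = (D²/8)(θ − sin θ) = 0.3972 m² and P = Dθ/2 = 1.663 m.
Hydraulic radius R = A/P = 0.3972/1.663 = 0.2389 m.
From Manning's equation, S = [nQ / (1 A R^(2/3))]² = [0.028 × 0.25 / (1 × 0.3972 × 0.2389^(2/3))]² = 0.0021.

S = 0.0021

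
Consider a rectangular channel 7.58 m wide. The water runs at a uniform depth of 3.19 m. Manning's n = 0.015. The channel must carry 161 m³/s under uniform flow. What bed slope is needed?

S = 0.0048

Flow area A = b·y = 7.58 × 3.19 = 24.18 m². Wetted perimeter P = b + 2y = 7.58 + 2×3.19 = 13.96 m.
Hydraulic radius R = A/P = 24.18/13.96 = 1.732 m.
From Manning's equation, S = [nQ / (1 A R^(2/3))]² = [0.015 × 161 / (1 × 24.18 × 1.732^(2/3))]² = 0.0048.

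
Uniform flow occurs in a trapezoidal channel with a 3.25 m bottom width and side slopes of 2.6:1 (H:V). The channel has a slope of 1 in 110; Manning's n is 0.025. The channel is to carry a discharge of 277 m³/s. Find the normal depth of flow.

Manning's equation rearranged: A R^(2/3) = nQ / (1·√S) = 0.025 × 277 / (√0.009091) = 72.63.
Trying y = 3.14 m: A R^(2/3) = 51.6 — short.
Trying y = 4.36 m: A R^(2/3) = 111.1 — over.
Trying y = 3.64 m: A R^(2/3) = 72.65 — close enough.

y_n = 3.64 m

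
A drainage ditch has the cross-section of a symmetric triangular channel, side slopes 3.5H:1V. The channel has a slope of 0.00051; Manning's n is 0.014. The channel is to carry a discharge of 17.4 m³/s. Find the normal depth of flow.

y_n = 1.83 m

Manning's equation rearranged: A R^(2/3) = nQ / (1·√S) = 0.014 × 17.4 / (√0.00051) = 10.79.
At y = 2.09 m: A R^(2/3) = 15.34 — too large.
At y = 1.56 m: A R^(2/3) = 7.031 — too small.
At y = 1.83 m: A R^(2/3) = 10.76 — matches.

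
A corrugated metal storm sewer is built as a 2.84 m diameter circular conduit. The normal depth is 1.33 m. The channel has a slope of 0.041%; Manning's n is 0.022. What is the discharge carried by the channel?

For a circular section of diameter D = 2.84 m at depth y = 1.33 m, the central angle is θ = 2 arccos(1 − 2y/D) = 3.015 rad. Then A = (D²/8)(θ − sin θ) = 2.912 m² and P = Dθ/2 = 4.281 m.
Hydraulic radius R = A/P = 2.912/4.281 = 0.6802 m.
Manning's equation: Q = (1/n) A R^(2/3) S^(1/2) = (1/0.022) × 2.912 × 0.6802^(2/3) × 0.00041^(1/2) = 2.07 m³/s.

Q = 2.07 m³/s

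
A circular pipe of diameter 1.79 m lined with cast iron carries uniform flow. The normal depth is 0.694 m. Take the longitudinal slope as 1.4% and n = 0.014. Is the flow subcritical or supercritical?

For a circular section of diameter D = 1.79 m at depth y = 0.694 m, the central angle is θ = 2 arccos(1 − 2y/D) = 2.689 rad. Then A = (D²/8)(θ − sin θ) = 0.9015 m² and P = Dθ/2 = 2.406 m.
Hydraulic radius R = A/P = 0.9015/2.406 = 0.3746 m.
V = (1/n) R^(2/3) √S = (1/0.014) × 0.3746^(2/3) × √0.014 = 4.392 m/s. Hydraulic depth D_h = A/T = 0.9015/1.744 = 0.5168 m.
Froude number Fr = V/√(g·D_h) = 4.392/√(9.81×0.5168) = 1.95, which is greater than 1, so the flow is supercritical.

supercritical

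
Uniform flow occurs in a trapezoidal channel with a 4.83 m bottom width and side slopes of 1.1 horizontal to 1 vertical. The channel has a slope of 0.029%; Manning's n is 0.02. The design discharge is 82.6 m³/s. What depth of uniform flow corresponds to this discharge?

y_n = 4.97 m

Manning's equation rearranged: A R^(2/3) = nQ / (1·√S) = 0.02 × 82.6 / (√0.00029) = 97.01.
Try y = 4.47 m: A R^(2/3) = 78.2 — low.
Try y = 5.56 m: A R^(2/3) = 122.3 — high.
Try y = 4.97 m: A R^(2/3) = 97.02 — matches.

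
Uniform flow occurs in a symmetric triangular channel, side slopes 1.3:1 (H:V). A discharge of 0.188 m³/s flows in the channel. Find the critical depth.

y_c = 0.336 m

At critical depth, Q² T / (g A³) = 1, i.e. A³/T = Q²/g = 0.188²/9.81 = 0.003603.
Try y = 0.423 m: A³/T = 0.01144 — high.
Try y = 0.261 m: A³/T = 0.001023 — low.
Try y = 0.336 m: A³/T = 0.003619 — matches.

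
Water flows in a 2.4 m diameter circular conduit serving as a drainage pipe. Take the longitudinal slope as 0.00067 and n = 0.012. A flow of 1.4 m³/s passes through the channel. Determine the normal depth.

y_n = 0.731 m

Manning's equation rearranged: A R^(2/3) = nQ / (1·√S) = 0.012 × 1.4 / (√0.00067) = 0.649.
Trying y = 0.538 m: A R^(2/3) = 0.3547 — low.
Trying y = 0.731 m: A R^(2/3) = 0.649 — close enough.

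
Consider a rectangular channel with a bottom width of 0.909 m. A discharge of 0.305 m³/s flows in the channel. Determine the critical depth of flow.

For a rectangular channel, critical depth y_c = (q²/g)^(1/3) where q = Q/b = 0.305/0.909 = 0.3355 m²/s.
So y_c = (0.3355²/9.81)^(1/3) = 0.226 m.

y_c = 0.226 m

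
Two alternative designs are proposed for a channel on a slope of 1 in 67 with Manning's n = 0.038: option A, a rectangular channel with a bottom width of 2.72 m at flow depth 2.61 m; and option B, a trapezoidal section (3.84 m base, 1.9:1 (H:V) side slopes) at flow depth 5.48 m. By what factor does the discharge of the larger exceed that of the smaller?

Channel A: Flow area A = b·y = 2.72 × 2.61 = 7.099 m². Wetted perimeter P = b + 2y = 2.72 + 2×2.61 = 7.94 m. Hydraulic radius R = A/P = 7.099/7.94 = 0.8941 m. Q_A = (1/0.038)·7.099·0.8941^(2/3)·√0.01493 = 21.18 m³/s.
Channel B: With bottom width b = 3.84 m and side slope z = 1.9: A = (b + zy)y = (3.84 + 1.9×5.48)×5.48 = 78.1 m²; P = b + 2y√(1+z²) = 3.84 + 2×5.48×2.147 = 27.37 m. Hydraulic radius R = A/P = 78.1/27.37 = 2.853 m. Q_B = (1/0.038)·78.1·2.853^(2/3)·√0.01493 = 505.1 m³/s.
The larger discharge is 505.1 m³/s and the smaller is 21.18 m³/s; the ratio is 23.8.

23.8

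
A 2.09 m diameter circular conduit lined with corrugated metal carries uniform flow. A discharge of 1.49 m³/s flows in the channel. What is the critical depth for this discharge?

y_c = 0.565 m

At critical depth, Q² T / (g A³) = 1, i.e. A³/T = Q²/g = 1.49²/9.81 = 0.2263.
Trying y = 0.441 m: A³/T = 0.08596 — too small.
Trying y = 0.716 m: A³/T = 0.5659 — too large.
Trying y = 0.565 m: A³/T = 0.226 — matches.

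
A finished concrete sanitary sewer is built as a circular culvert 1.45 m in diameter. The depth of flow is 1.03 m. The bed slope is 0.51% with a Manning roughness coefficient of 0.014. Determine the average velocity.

V = 2.91 m/s

For a circular section of diameter D = 1.45 m at depth y = 1.03 m, the central angle is θ = 2 arccos(1 − 2y/D) = 4.01 rad. Then A = (D²/8)(θ − sin θ) = 1.254 m² and P = Dθ/2 = 2.907 m.
Hydraulic radius R = A/P = 1.254/2.907 = 0.4315 m.
From Manning's equation, V = (1/n) R^(2/3) S^(1/2) = (1/0.014) × 0.4315^(2/3) × 0.0051^(1/2) = 2.91 m/s.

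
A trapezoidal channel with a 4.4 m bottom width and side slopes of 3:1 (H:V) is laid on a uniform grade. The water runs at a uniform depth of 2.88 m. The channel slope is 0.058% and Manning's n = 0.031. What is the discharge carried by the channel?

Q = 40.9 m³/s

With bottom width b = 4.4 m and side slope z = 3: A = (b + zy)y = (4.4 + 3×2.88)×2.88 = 37.56 m²; P = b + 2y√(1+z²) = 4.4 + 2×2.88×3.162 = 22.61 m.
Hydraulic radius R = A/P = 37.56/22.61 = 1.661 m.
Manning's equation: Q = (1/n) A R^(2/3) S^(1/2) = (1/0.031) × 37.56 × 1.661^(2/3) × 0.00058^(1/2) = 40.9 m³/s.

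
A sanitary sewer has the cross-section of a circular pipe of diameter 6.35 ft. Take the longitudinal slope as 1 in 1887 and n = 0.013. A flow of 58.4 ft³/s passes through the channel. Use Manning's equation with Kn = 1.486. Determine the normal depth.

Manning's equation rearranged: A R^(2/3) = nQ / (1.486·√S) = 0.013 × 58.4 / (1.486 × √0.0005299) = 22.19.
Try y = 2.28 ft: A R^(2/3) = 11.89 — too small.
Try y = 3.23 ft: A R^(2/3) = 22.18 — matches.

y_n = 3.23 ft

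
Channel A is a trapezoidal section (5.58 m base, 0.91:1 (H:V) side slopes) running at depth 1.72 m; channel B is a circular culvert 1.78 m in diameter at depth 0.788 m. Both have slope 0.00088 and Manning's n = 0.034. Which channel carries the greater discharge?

Channel A: With bottom width b = 5.58 m and side slope z = 0.91: A = (b + zy)y = (5.58 + 0.91×1.72)×1.72 = 12.29 m²; P = b + 2y√(1+z²) = 5.58 + 2×1.72×1.352 = 10.23 m. Hydraulic radius R = A/P = 12.29/10.23 = 1.201 m. Q_A = (1/0.034)·12.29·1.201^(2/3)·√0.00088 = 12.12 m³/s.
Channel B: For a circular section of diameter D = 1.78 m at depth y = 0.788 m, the central angle is θ = 2 arccos(1 − 2y/D) = 2.912 rad. Then A = (D²/8)(θ − sin θ) = 1.063 m² and P = Dθ/2 = 2.592 m. Hydraulic radius R = A/P = 1.063/2.592 = 0.4102 m. Q_B = (1/0.034)·1.063·0.4102^(2/3)·√0.00088 = 0.5121 m³/s.
Q_A = 12.12 m³/s vs Q_B = 0.5121 m³/s, so channel A carries more.

channel A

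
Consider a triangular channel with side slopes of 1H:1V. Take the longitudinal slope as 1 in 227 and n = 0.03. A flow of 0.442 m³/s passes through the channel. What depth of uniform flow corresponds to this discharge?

Manning's equation rearranged: A R^(2/3) = nQ / (1·√S) = 0.03 × 0.442 / (√0.004405) = 0.1998.
Try y = 0.523 m: A R^(2/3) = 0.08878 — too small.
Try y = 0.877 m: A R^(2/3) = 0.3523 — too large.
Try y = 0.709 m: A R^(2/3) = 0.1998 — close enough.

y_n = 0.709 m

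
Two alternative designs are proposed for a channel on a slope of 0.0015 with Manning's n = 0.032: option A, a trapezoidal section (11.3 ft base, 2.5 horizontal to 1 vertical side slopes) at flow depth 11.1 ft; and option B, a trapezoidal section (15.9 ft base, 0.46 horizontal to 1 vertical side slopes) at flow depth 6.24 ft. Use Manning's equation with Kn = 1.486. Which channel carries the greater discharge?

Channel A: With bottom width b = 11.3 ft and side slope z = 2.5: A = (b + zy)y = (11.3 + 2.5×11.1)×11.1 = 433.5 ft²; P = b + 2y√(1+z²) = 11.3 + 2×11.1×2.693 = 71.08 ft. Hydraulic radius R = A/P = 433.5/71.08 = 6.099 ft. Q_A = (1.486/0.032)·433.5·6.099^(2/3)·√0.0015 = 2602 ft³/s.
Channel B: With bottom width b = 15.9 ft and side slope z = 0.46: A = (b + zy)y = (15.9 + 0.46×6.24)×6.24 = 117.1 ft²; P = b + 2y√(1+z²) = 15.9 + 2×6.24×1.101 = 29.64 ft. Hydraulic radius R = A/P = 117.1/29.64 = 3.952 ft. Q_B = (1.486/0.032)·117.1·3.952^(2/3)·√0.0015 = 526.6 ft³/s.
Q_A = 2602 ft³/s vs Q_B = 526.6 ft³/s, so channel A carries more.

channel A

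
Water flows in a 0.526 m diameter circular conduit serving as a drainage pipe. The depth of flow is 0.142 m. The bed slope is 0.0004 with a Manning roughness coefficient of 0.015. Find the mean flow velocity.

For a circular section of diameter D = 0.526 m at depth y = 0.142 m, the central angle is θ = 2 arccos(1 − 2y/D) = 2.185 rad. Then A = (D²/8)(θ − sin θ) = 0.04733 m² and P = Dθ/2 = 0.5748 m.
Hydraulic radius R = A/P = 0.04733/0.5748 = 0.08234 m.
From Manning's equation, V = (1/n) R^(2/3) S^(1/2) = (1/0.015) × 0.08234^(2/3) × 0.0004^(1/2) = 0.252 m/s.

V = 0.252 m/s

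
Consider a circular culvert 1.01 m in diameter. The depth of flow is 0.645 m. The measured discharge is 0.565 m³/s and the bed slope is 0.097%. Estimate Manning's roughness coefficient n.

For a circular section of diameter D = 1.01 m at depth y = 0.645 m, the central angle is θ = 2 arccos(1 − 2y/D) = 3.703 rad. Then A = (D²/8)(θ − sin θ) = 0.5402 m² and P = Dθ/2 = 1.87 m.
Hydraulic radius R = A/P = 0.5402/1.87 = 0.2888 m.
Rearranging Manning's equation: n = (1/Q) A R^(2/3) S^(1/2) = (1/0.565) × 0.5402 × 0.2888^(2/3) × √0.00097 = 0.013.

n = 0.013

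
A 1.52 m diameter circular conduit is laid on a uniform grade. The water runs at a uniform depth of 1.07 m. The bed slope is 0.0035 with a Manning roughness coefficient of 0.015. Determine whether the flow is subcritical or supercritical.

For a circular section of diameter D = 1.52 m at depth y = 1.07 m, the central angle is θ = 2 arccos(1 − 2y/D) = 3.982 rad. Then A = (D²/8)(θ − sin θ) = 1.365 m² and P = Dθ/2 = 3.026 m.
Hydraulic radius R = A/P = 1.365/3.026 = 0.4511 m.
V = (1/n) R^(2/3) √S = (1/0.015) × 0.4511^(2/3) × √0.0035 = 2.32 m/s. Hydraulic depth D_h = A/T = 1.365/1.388 = 0.9836 m.
Froude number Fr = V/√(g·D_h) = 2.32/√(9.81×0.9836) = 0.747, which is less than 1, so the flow is subcritical.

subcritical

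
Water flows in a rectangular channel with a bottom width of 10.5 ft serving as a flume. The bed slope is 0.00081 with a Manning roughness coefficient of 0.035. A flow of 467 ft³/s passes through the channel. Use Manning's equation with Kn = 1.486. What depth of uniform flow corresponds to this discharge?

Manning's equation rearranged: A R^(2/3) = nQ / (1.486·√S) = 0.035 × 467 / (1.486 × √0.00081) = 386.5.
At y = 16.3 ft: A R^(2/3) = 429.2 — over.
At y = 12.7 ft: A R^(2/3) = 319.8 — short.
At y = 14.9 ft: A R^(2/3) = 386.4 — close enough.

y_n = 14.9 ft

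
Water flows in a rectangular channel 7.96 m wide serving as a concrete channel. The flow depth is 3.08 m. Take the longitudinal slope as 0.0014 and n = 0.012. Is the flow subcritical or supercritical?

Flow area A = b·y = 7.96 × 3.08 = 24.52 m². Wetted perimeter P = b + 2y = 7.96 + 2×3.08 = 14.12 m.
Hydraulic radius R = A/P = 24.52/14.12 = 1.736 m.
V = (1/n) R^(2/3) √S = (1/0.012) × 1.736^(2/3) × √0.0014 = 4.504 m/s. Hydraulic depth D_h = A/T = 24.52/7.96 = 3.08 m.
Froude number Fr = V/√(g·D_h) = 4.504/√(9.81×3.08) = 0.819, which is less than 1, so the flow is subcritical.

subcritical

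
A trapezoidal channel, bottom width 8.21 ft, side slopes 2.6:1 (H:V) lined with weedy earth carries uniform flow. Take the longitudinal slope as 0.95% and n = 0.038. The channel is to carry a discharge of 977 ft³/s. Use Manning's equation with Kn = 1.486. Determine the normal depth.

Manning's equation rearranged: A R^(2/3) = nQ / (1.486·√S) = 0.038 × 977 / (1.486 × √0.0095) = 256.3.
Try y = 3.96 ft: A R^(2/3) = 132.1 — too small.
Try y = 5.39 ft: A R^(2/3) = 256.5 — close enough.

y_n = 5.39 ft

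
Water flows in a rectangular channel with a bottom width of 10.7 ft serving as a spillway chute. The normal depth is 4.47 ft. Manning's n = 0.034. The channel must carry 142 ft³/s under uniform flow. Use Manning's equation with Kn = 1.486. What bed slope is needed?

S = 0.00141

Flow area A = b·y = 10.7 × 4.47 = 47.83 ft². Wetted perimeter P = b + 2y = 10.7 + 2×4.47 = 19.64 ft.
Hydraulic radius R = A/P = 47.83/19.64 = 2.435 ft.
From Manning's equation, S = [nQ / (1.486 A R^(2/3))]² = [0.034 × 142 / (1.486 × 47.83 × 2.435^(2/3))]² = 0.00141.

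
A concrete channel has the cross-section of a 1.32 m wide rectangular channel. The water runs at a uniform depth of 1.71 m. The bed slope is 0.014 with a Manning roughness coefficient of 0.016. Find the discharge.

Q = 10.2 m³/s

Flow area A = b·y = 1.32 × 1.71 = 2.257 m². Wetted perimeter P = b + 2y = 1.32 + 2×1.71 = 4.74 m.
Hydraulic radius R = A/P = 2.257/4.74 = 0.4762 m.
Manning's equation: Q = (1/n) A R^(2/3) S^(1/2) = (1/0.016) × 2.257 × 0.4762^(2/3) × 0.014^(1/2) = 10.2 m³/s.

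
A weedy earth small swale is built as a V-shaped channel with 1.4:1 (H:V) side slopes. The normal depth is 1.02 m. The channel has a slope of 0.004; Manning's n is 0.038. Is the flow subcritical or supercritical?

subcritical

For a triangular section with side slope z = 1.4: A = zy² = 1.4×1.02² = 1.457 m²; P = 2y√(1+z²) = 2×1.02×1.72 = 3.51 m.
Hydraulic radius R = A/P = 1.457/3.51 = 0.415 m.
V = (1/n) R^(2/3) √S = (1/0.038) × 0.415^(2/3) × √0.004 = 0.926 m/s. Hydraulic depth D_h = A/T = 1.457/2.856 = 0.51 m.
Froude number Fr = V/√(g·D_h) = 0.926/√(9.81×0.51) = 0.414, which is less than 1, so the flow is subcritical.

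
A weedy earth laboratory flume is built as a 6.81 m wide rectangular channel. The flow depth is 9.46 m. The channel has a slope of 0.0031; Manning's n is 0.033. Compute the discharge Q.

Q = 200 m³/s

Flow area A = b·y = 6.81 × 9.46 = 64.42 m². Wetted perimeter P = b + 2y = 6.81 + 2×9.46 = 25.73 m.
Hydraulic radius R = A/P = 64.42/25.73 = 2.504 m.
Manning's equation: Q = (1/n) A R^(2/3) S^(1/2) = (1/0.033) × 64.42 × 2.504^(2/3) × 0.0031^(1/2) = 200 m³/s.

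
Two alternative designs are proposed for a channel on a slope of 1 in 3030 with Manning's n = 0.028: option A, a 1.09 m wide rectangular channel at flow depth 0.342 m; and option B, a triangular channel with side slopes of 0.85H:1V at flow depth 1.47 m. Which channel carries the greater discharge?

Channel A: Flow area A = b·y = 1.09 × 0.342 = 0.3728 m². Wetted perimeter P = b + 2y = 1.09 + 2×0.342 = 1.774 m. Hydraulic radius R = A/P = 0.3728/1.774 = 0.2101 m. Q_A = (1/0.028)·0.3728·0.2101^(2/3)·√0.00033 = 0.08549 m³/s.
Channel B: For a triangular section with side slope z = 0.85: A = zy² = 0.85×1.47² = 1.837 m²; P = 2y√(1+z²) = 2×1.47×1.312 = 3.859 m. Hydraulic radius R = A/P = 1.837/3.859 = 0.476 m. Q_B = (1/0.028)·1.837·0.476^(2/3)·√0.00033 = 0.7265 m³/s.
Q_A = 0.08549 m³/s vs Q_B = 0.7265 m³/s, so channel B carries more.

channel B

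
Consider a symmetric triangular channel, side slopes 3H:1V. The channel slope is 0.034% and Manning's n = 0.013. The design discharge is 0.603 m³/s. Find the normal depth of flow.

y_n = 0.579 m

Manning's equation rearranged: A R^(2/3) = nQ / (1·√S) = 0.013 × 0.603 / (√0.00034) = 0.4251.
Try y = 0.413 m: A R^(2/3) = 0.1726 — short.
Try y = 0.664 m: A R^(2/3) = 0.6123 — over.
Try y = 0.579 m: A R^(2/3) = 0.4249 — close enough.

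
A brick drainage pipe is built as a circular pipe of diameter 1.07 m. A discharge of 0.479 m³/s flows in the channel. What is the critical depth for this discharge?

y_c = 0.382 m

At critical depth, Q² T / (g A³) = 1, i.e. A³/T = Q²/g = 0.479²/9.81 = 0.02339.
At y = 0.273 m: A³/T = 0.006347 — low.
At y = 0.423 m: A³/T = 0.03455 — high.
At y = 0.382 m: A³/T = 0.02333 — matches.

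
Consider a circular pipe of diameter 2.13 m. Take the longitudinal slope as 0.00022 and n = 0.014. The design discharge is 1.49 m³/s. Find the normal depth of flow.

Manning's equation rearranged: A R^(2/3) = nQ / (1·√S) = 0.014 × 1.49 / (√0.00022) = 1.406.
Try y = 0.868 m: A R^(2/3) = 0.8161 — short.
Try y = 1.36 m: A R^(2/3) = 1.726 — over.
Try y = 1.19 m: A R^(2/3) = 1.406 — matches.

y_n = 1.19 m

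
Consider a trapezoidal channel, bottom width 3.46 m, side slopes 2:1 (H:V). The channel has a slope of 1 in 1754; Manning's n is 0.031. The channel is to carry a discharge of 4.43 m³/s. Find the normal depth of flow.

Manning's equation rearranged: A R^(2/3) = nQ / (1·√S) = 0.031 × 4.43 / (√0.0005701) = 5.751.
Trying y = 0.961 m: A R^(2/3) = 3.947 — low.
Trying y = 1.5 m: A R^(2/3) = 9.384 — high.
Trying y = 1.17 m: A R^(2/3) = 5.753 — close enough.

y_n = 1.17 m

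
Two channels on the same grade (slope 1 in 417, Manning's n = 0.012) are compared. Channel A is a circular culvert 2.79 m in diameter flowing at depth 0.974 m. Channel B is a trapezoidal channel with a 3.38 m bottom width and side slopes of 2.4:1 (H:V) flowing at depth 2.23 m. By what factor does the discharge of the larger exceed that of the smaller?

Channel A: For a circular section of diameter D = 2.79 m at depth y = 0.974 m, the central angle is θ = 2 arccos(1 − 2y/D) = 2.528 rad. Then A = (D²/8)(θ − sin θ) = 1.9 m² and P = Dθ/2 = 3.527 m. Hydraulic radius R = A/P = 1.9/3.527 = 0.5388 m. Q_A = (1/0.012)·1.9·0.5388^(2/3)·√0.002398 = 5.135 m³/s.
Channel B: With bottom width b = 3.38 m and side slope z = 2.4: A = (b + zy)y = (3.38 + 2.4×2.23)×2.23 = 19.47 m²; P = b + 2y√(1+z²) = 3.38 + 2×2.23×2.6 = 14.98 m. Hydraulic radius R = A/P = 19.47/14.98 = 1.3 m. Q_B = (1/0.012)·19.47·1.3^(2/3)·√0.002398 = 94.66 m³/s.
The larger discharge is 94.66 m³/s and the smaller is 5.135 m³/s; the ratio is 18.4.

18.4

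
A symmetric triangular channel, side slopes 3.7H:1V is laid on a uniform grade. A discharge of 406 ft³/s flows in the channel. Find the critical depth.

At critical depth, Q² T / (g A³) = 1, i.e. A³/T = Q²/g = 406²/32.2 = 5119.
Try y = 4.31 ft: A³/T = 10180 — high.
Try y = 3.18 ft: A³/T = 2226 — low.
Try y = 3.76 ft: A³/T = 5144 — close enough.

y_c = 3.76 ft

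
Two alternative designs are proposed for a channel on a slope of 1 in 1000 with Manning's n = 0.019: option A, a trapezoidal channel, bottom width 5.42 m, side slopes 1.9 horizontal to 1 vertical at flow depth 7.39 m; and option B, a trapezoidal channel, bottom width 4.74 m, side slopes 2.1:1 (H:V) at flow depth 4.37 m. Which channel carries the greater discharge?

Channel A: With bottom width b = 5.42 m and side slope z = 1.9: A = (b + zy)y = (5.42 + 1.9×7.39)×7.39 = 143.8 m²; P = b + 2y√(1+z²) = 5.42 + 2×7.39×2.147 = 37.15 m. Hydraulic radius R = A/P = 143.8/37.15 = 3.871 m. Q_A = (1/0.019)·143.8·3.871^(2/3)·√0.001 = 590.1 m³/s.
Channel B: With bottom width b = 4.74 m and side slope z = 2.1: A = (b + zy)y = (4.74 + 2.1×4.37)×4.37 = 60.82 m²; P = b + 2y√(1+z²) = 4.74 + 2×4.37×2.326 = 25.07 m. Hydraulic radius R = A/P = 60.82/25.07 = 2.426 m. Q_B = (1/0.019)·60.82·2.426^(2/3)·√0.001 = 182.8 m³/s.
Q_A = 590.1 m³/s vs Q_B = 182.8 m³/s, so channel A carries more.

channel A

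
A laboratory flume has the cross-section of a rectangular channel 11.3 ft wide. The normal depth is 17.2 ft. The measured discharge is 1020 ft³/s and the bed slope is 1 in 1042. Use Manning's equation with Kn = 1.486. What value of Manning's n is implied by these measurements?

n = 0.023

Flow area A = b·y = 11.3 × 17.2 = 194.4 ft². Wetted perimeter P = b + 2y = 11.3 + 2×17.2 = 45.7 ft.
Hydraulic radius R = A/P = 194.4/45.7 = 4.253 ft.
Rearranging Manning's equation: n = (1.486/Q) A R^(2/3) S^(1/2) = (1.486/1020) × 194.4 × 4.253^(2/3) × √0.0009597 = 0.023.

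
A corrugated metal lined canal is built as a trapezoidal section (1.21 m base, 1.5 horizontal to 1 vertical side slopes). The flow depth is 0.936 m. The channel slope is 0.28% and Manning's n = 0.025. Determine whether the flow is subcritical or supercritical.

With bottom width b = 1.21 m and side slope z = 1.5: A = (b + zy)y = (1.21 + 1.5×0.936)×0.936 = 2.447 m²; P = b + 2y√(1+z²) = 1.21 + 2×0.936×1.803 = 4.585 m.
Hydraulic radius R = A/P = 2.447/4.585 = 0.5337 m.
V = (1/n) R^(2/3) √S = (1/0.025) × 0.5337^(2/3) × √0.0028 = 1.393 m/s. Hydraulic depth D_h = A/T = 2.447/4.018 = 0.6089 m.
Froude number Fr = V/√(g·D_h) = 1.393/√(9.81×0.6089) = 0.57, which is less than 1, so the flow is subcritical.

subcritical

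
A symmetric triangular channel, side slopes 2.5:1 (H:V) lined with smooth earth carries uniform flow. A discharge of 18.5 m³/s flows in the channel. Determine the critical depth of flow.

At critical depth, Q² T / (g A³) = 1, i.e. A³/T = Q²/g = 18.5²/9.81 = 34.89.
Try y = 1.36 m: A³/T = 14.54 — too small.
Try y = 1.87 m: A³/T = 71.46 — too large.
Try y = 1.62 m: A³/T = 34.87 — close enough.

y_c = 1.62 m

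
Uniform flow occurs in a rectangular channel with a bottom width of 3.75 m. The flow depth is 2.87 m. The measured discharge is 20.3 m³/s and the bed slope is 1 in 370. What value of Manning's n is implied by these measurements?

n = 0.03

Flow area A = b·y = 3.75 × 2.87 = 10.76 m². Wetted perimeter P = b + 2y = 3.75 + 2×2.87 = 9.49 m.
Hydraulic radius R = A/P = 10.76/9.49 = 1.134 m.
Rearranging Manning's equation: n = (1/Q) A R^(2/3) S^(1/2) = (1/20.3) × 10.76 × 1.134^(2/3) × √0.002703 = 0.03.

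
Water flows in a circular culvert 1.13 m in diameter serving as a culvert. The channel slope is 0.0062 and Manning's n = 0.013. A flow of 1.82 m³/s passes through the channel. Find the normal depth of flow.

Manning's equation rearranged: A R^(2/3) = nQ / (1·√S) = 0.013 × 1.82 / (√0.0062) = 0.3005.
Trying y = 0.791 m: A R^(2/3) = 0.3615 — high.
Trying y = 0.694 m: A R^(2/3) = 0.3005 — close enough.

y_n = 0.694 m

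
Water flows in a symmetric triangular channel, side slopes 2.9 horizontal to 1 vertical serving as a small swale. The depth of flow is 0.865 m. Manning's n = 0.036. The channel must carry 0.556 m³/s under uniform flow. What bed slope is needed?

For a triangular section with side slope z = 2.9: A = zy² = 2.9×0.865² = 2.17 m²; P = 2y√(1+z²) = 2×0.865×3.068 = 5.307 m.
Hydraulic radius R = A/P = 2.17/5.307 = 0.4089 m.
From Manning's equation, S = [nQ / (1 A R^(2/3))]² = [0.036 × 0.556 / (1 × 2.17 × 0.4089^(2/3))]² = 0.00028.

S = 0.00028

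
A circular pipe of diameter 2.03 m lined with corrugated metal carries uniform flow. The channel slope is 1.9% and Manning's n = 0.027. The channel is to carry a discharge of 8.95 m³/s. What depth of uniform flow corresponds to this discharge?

Manning's equation rearranged: A R^(2/3) = nQ / (1·√S) = 0.027 × 8.95 / (√0.019) = 1.753.
At y = 1.64 m: A R^(2/3) = 2.032 — high.
At y = 1.17 m: A R^(2/3) = 1.3 — low.
At y = 1.44 m: A R^(2/3) = 1.754 — matches.

y_n = 1.44 m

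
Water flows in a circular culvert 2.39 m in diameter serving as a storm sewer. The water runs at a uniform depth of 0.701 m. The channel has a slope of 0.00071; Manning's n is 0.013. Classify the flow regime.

For a circular section of diameter D = 2.39 m at depth y = 0.701 m, the central angle is θ = 2 arccos(1 − 2y/D) = 2.289 rad. Then A = (D²/8)(θ − sin θ) = 1.097 m² and P = Dθ/2 = 2.736 m.
Hydraulic radius R = A/P = 1.097/2.736 = 0.401 m.
V = (1/n) R^(2/3) √S = (1/0.013) × 0.401^(2/3) × √0.00071 = 1.115 m/s. Hydraulic depth D_h = A/T = 1.097/2.176 = 0.5041 m.
Froude number Fr = V/√(g·D_h) = 1.115/√(9.81×0.5041) = 0.501, which is less than 1, so the flow is subcritical.

subcritical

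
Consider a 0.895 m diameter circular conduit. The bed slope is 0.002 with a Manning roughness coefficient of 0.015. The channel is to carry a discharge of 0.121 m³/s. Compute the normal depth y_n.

y_n = 0.253 m

Manning's equation rearranged: A R^(2/3) = nQ / (1·√S) = 0.015 × 0.121 / (√0.002) = 0.04058.
At y = 0.191 m: A R^(2/3) = 0.02315 — too small.
At y = 0.287 m: A R^(2/3) = 0.05162 — too large.
At y = 0.253 m: A R^(2/3) = 0.04045 — ≈ 0.04058.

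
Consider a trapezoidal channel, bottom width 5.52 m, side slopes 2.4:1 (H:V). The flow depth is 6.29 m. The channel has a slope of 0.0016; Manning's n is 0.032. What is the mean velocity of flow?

V = 2.82 m/s

With bottom width b = 5.52 m and side slope z = 2.4: A = (b + zy)y = (5.52 + 2.4×6.29)×6.29 = 129.7 m²; P = b + 2y√(1+z²) = 5.52 + 2×6.29×2.6 = 38.23 m.
Hydraulic radius R = A/P = 129.7/38.23 = 3.392 m.
From Manning's equation, V = (1/n) R^(2/3) S^(1/2) = (1/0.032) × 3.392^(2/3) × 0.0016^(1/2) = 2.82 m/s.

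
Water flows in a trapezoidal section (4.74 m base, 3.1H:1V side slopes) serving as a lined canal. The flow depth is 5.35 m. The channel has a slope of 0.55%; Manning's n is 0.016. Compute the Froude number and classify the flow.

With bottom width b = 4.74 m and side slope z = 3.1: A = (b + zy)y = (4.74 + 3.1×5.35)×5.35 = 114.1 m²; P = b + 2y√(1+z²) = 4.74 + 2×5.35×3.257 = 39.59 m.
Hydraulic radius R = A/P = 114.1/39.59 = 2.882 m.
V = (1/n) R^(2/3) √S = (1/0.016) × 2.882^(2/3) × √0.0055 = 9.386 m/s. Hydraulic depth D_h = A/T = 114.1/37.91 = 3.009 m.
Froude number Fr = V/√(g·D_h) = 9.386/√(9.81×3.009) = 1.73, which is greater than 1, so the flow is supercritical.

supercritical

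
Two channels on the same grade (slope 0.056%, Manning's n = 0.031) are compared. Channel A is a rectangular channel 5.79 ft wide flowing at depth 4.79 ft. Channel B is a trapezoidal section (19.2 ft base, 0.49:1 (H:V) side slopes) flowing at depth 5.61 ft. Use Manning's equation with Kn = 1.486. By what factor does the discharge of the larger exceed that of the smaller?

7.4

Channel A: Flow area A = b·y = 5.79 × 4.79 = 27.73 ft². Wetted perimeter P = b + 2y = 5.79 + 2×4.79 = 15.37 ft. Hydraulic radius R = A/P = 27.73/15.37 = 1.804 ft. Q_A = (1.486/0.031)·27.73·1.804^(2/3)·√0.00056 = 46.63 ft³/s.
Channel B: With bottom width b = 19.2 ft and side slope z = 0.49: A = (b + zy)y = (19.2 + 0.49×5.61)×5.61 = 123.1 ft²; P = b + 2y√(1+z²) = 19.2 + 2×5.61×1.114 = 31.69 ft. Hydraulic radius R = A/P = 123.1/31.69 = 3.885 ft. Q_B = (1.486/0.031)·123.1·3.885^(2/3)·√0.00056 = 345.2 ft³/s.
The larger discharge is 345.2 ft³/s and the smaller is 46.63 ft³/s; the ratio is 7.4.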